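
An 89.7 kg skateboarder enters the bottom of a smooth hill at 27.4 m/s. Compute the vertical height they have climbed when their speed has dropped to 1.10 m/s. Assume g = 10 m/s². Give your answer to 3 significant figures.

Conservation of energy: ½mv₁² = ½mv₂² + mgh
h = (v₁² − v₂²)/(2g) = (27.4² − 1.10²)/(2 × 10) = 37.48 m

h = 37.5 m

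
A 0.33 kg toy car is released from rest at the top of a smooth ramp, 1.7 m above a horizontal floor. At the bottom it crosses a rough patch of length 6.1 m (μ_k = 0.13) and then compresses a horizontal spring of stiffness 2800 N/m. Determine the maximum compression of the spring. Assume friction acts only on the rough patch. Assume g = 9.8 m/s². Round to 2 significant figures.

Initial energy: E₁ = mgh = (0.33)(9.8)(1.7) = 5.4978 J
Friction removes W_f = μ_k mg d = (0.13)(0.33)(9.8)(6.1) = 2.565 J
Energy reaching the spring: E = 5.4978 − 2.565 = 2.9332 J
At max compression ½kx² = E ⇒ x = √(2E/k) = √(2 × 2.9332/2800) = 0.04577 m

x = 0.046 m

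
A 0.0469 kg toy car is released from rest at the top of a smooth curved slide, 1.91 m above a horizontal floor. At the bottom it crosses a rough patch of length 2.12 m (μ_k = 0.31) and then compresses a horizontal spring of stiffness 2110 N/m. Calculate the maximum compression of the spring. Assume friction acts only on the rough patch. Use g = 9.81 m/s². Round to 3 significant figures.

Initial energy: E₁ = mgh = (0.0469)(9.81)(1.91) = 0.87877 J
Friction removes W_f = μ_k mg d = (0.31)(0.0469)(9.81)(2.12) = 0.3024 J
Energy reaching the spring: E = 0.87877 − 0.3024 = 0.57640 J
At max compression ½kx² = E ⇒ x = √(2E/k) = √(2 × 0.57640/2110) = 0.02337 m

x = 0.0234 m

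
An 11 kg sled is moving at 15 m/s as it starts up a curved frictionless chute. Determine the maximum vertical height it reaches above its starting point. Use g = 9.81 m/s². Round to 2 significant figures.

h = 11 m

Setting KE at the bottom equal to PE gained: ½mv² = mgh
h = v²/(2g) = 15²/(2 × 9.81) = 11.47 m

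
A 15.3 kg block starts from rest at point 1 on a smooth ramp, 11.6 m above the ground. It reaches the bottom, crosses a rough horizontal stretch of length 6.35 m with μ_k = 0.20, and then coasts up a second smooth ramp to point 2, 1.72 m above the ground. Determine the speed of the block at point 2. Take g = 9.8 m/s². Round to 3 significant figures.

Energy at 1: mgh₁ = (15.3)(9.8)(11.6) = 1739.3 J
Friction loss: W_f = μ_k mg d = 190.4 J
At 2: ½mv² + mgh₂ = mgh₁ − W_f
½mv² = 1739.3 − 190.4 − 257.90 = 1291.0 J
v = √(2 × 1291.0/15.3) = 12.99 m/s

v = 13.0 m/s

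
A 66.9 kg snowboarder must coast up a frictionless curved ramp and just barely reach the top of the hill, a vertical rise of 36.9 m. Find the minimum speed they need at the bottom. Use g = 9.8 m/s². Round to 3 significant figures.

v = 26.9 m/s

At the top they are momentarily at rest, so all KE converts to PE: ½mv² = mgh
v = √(2gh) = √(2 × 9.8 × 36.9) = 26.89 m/s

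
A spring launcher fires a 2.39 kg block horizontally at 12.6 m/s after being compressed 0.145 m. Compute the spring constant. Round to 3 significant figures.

k = 18000 N/m

Energy stored in the spring equals the launch KE: ½kx² = ½mv²
k = mv²/x² = (2.39)(12.6)²/(0.145)² = 18047 N/m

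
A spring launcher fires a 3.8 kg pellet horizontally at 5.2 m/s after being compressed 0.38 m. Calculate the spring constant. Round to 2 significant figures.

k = 710 N/m

½kx² = ½mv²
k = mv²/x² = (3.8)(5.2)²/(0.38)² = 711.6 N/m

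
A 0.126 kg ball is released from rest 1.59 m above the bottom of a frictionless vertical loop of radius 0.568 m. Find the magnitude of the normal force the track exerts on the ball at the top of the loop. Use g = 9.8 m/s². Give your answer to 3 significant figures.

N = 0.739 N

Energy from release to top (height 2r): mgh = ½mv_top² + mg(2r)
v_top² = 2g(h − 2r) = 2(9.8)(1.59 − 1.136) = 8.8984 m²/s²
At the top, both N and weight point toward the centre: N + mg = mv_top²/r
N = m(v_top²/r − g) = 0.126(8.8984/0.568 − 9.8) = 0.7391 N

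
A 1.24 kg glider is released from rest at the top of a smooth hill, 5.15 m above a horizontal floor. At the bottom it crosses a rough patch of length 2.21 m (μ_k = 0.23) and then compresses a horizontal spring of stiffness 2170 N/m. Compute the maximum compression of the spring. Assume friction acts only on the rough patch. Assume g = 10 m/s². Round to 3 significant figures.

x = 0.230 m

Initial energy: E₁ = mgh = (1.24)(10)(5.15) = 63.860 J
Friction removes W_f = μ_k mg d = (0.23)(1.24)(10)(2.21) = 6.303 J
Energy reaching the spring: E = 63.860 − 6.303 = 57.557 J
At max compression ½kx² = E ⇒ x = √(2E/k) = √(2 × 57.557/2170) = 0.2303 m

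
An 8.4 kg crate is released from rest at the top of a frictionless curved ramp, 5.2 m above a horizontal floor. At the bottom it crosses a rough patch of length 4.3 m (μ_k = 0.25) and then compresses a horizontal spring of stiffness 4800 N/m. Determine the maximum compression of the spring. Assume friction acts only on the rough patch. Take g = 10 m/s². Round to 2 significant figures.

Initial energy: E₁ = mgh = (8.4)(10)(5.2) = 436.80 J
Friction removes W_f = μ_k mg d = (0.25)(8.4)(10)(4.3) = 90.30 J
Energy reaching the spring: E = 436.80 − 90.30 = 346.50 J
At max compression ½kx² = E ⇒ x = √(2E/k) = √(2 × 346.50/4800) = 0.3800 m

x = 0.38 m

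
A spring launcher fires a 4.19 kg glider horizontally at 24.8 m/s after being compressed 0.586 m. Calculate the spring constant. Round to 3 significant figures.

k = 7500 N/m

½kx² = ½mv²
k = mv²/x² = (4.19)(24.8)²/(0.586)² = 7505 N/m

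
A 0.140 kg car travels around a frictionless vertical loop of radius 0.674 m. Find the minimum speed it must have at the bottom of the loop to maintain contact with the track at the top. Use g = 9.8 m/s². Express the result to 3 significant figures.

At the top: mg = mv_top²/r ⇒ v_top² = gr = 6.605 m²/s²
Energy from bottom to top (height 2r): ½mv_bot² = ½mv_top² + mg(2r)
v_bot² = gr + 4gr = 5gr = 33.03
v_bot = √(5gr) = 5.747 m/s

v = 5.75 m/s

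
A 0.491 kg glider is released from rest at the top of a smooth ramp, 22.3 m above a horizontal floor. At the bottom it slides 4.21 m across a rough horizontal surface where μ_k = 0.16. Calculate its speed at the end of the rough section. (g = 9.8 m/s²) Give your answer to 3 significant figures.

Energy bookkeeping (friction removes W_f = μ_k N d):
mgh = ½mv² + μ_k m g d
W_f = μ_k mg d = (0.16)(0.491)(9.8)(4.21) = 3.241 J
½mv² = mgh − W_f = 107.30 − 3.241 = 104.06 J
v = √(2 × 104.06/0.491) = 20.59 m/s

v = 20.6 m/s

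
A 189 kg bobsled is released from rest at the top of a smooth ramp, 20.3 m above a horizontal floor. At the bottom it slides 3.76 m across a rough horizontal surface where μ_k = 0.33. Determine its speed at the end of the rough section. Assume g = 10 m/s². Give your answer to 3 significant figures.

v = 19.5 m/s

Energy at the top = energy at the end + work done against friction:
mgh = ½mv² + μ_k m g d
W_f = μ_k mg d = (0.33)(189)(10)(3.76) = 2345 J
½mv² = mgh − W_f = 38367 − 2345 = 36022 J
v = √(2 × 36022/189) = 19.52 m/s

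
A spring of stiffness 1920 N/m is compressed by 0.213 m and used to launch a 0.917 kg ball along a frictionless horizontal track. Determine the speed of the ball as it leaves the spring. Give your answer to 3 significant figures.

Spring PE converts entirely to kinetic energy: ½kx² = ½mv²
v = x√(k/m) = 0.213 × √(1920/0.917) = 9.746 m/s

v = 9.75 m/s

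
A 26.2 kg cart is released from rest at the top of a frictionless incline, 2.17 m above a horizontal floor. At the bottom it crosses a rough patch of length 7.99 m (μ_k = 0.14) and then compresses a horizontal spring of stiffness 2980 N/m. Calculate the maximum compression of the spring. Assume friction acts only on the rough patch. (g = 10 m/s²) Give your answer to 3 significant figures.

Initial energy: E₁ = mgh = (26.2)(10)(2.17) = 568.54 J
Friction removes W_f = μ_k mg d = (0.14)(26.2)(10)(7.99) = 293.1 J
Energy reaching the spring: E = 568.54 − 293.1 = 275.47 J
At max compression ½kx² = E ⇒ x = √(2E/k) = √(2 × 275.47/2980) = 0.4300 m

x = 0.430 m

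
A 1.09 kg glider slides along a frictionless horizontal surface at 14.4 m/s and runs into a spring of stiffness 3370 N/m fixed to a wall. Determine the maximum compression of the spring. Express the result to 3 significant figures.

x = 0.259 m

At max compression the glider is momentarily at rest: ½mv² = ½kx²
x = v√(m/k) = 14.4 × √(1.09/3370) = 0.2590 m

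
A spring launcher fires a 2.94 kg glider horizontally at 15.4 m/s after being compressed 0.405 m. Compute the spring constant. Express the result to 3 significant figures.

½kx² = ½mv²
k = mv²/x² = (2.94)(15.4)²/(0.405)² = 4251 N/m

k = 4250 N/m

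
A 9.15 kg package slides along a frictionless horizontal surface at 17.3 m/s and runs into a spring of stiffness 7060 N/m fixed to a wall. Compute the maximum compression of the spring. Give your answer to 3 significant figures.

x = 0.623 m

All KE is stored as spring PE at maximum compression: ½mv² = ½kx²
x = v√(m/k) = 17.3 × √(9.15/7060) = 0.6228 m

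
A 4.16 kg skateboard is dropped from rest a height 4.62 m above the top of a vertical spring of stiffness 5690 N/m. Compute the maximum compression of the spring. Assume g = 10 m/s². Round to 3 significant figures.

x = 0.267 m

Let x be the compression. The total drop is H + x, and the skateboard is instantaneously at rest at max compression, so energy conservation gives:
mg(H + x) = ½kx²
½(5690)x² − (4.16)(10)x − (4.16)(10)(4.62) = 0
2845x² − 41.60x − 192.2 = 0
x = [41.60 + √(1731 + 2.1871e+06)]/(2 × 2845) = 0.2673 m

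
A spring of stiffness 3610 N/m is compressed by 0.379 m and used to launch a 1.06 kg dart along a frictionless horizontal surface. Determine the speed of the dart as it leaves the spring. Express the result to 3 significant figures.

The dart leaves the spring when the spring is at natural length, so ½kx² = ½mv²
v = x√(k/m) = 0.379 × √(3610/1.06) = 22.12 m/s

v = 22.1 m/s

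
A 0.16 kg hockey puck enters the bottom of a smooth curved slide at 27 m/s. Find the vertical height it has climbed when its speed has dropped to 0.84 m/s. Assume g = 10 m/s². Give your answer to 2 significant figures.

Conservation of energy: ½mv₁² = ½mv₂² + mgh
h = (v₁² − v₂²)/(2g) = (27² − 0.84²)/(2 × 10) = 36.41 m

h = 36 m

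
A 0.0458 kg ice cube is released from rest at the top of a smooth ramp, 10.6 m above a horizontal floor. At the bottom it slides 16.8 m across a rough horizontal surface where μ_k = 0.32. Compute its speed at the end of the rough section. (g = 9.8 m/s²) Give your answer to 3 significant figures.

Energy bookkeeping (friction removes W_f = μ_k N d):
mgh = ½mv² + μ_k m g d
W_f = μ_k mg d = (0.32)(0.0458)(9.8)(16.8) = 2.413 J
½mv² = mgh − W_f = 4.7577 − 2.413 = 2.3447 J
v = √(2 × 2.3447/0.0458) = 10.12 m/s

v = 10.1 m/s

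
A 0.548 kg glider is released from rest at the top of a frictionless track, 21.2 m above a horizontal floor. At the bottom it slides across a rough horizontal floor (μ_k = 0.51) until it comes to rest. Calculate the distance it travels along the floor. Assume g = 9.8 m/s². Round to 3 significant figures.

Energy bookkeeping (friction removes W_f = μ_k N d):
At rest all PE has been dissipated by friction: mgh = μ_k m g d
d = h/μ_k = 21.2/0.51 = 41.57 m

d = 41.6 m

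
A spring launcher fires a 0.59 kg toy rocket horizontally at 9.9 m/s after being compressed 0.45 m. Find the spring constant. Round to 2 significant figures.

Spring PE at full compression equals KE at release: ½kx² = ½mv²
k = mv²/x² = (0.59)(9.9)²/(0.45)² = 285.6 N/m

k = 290 N/m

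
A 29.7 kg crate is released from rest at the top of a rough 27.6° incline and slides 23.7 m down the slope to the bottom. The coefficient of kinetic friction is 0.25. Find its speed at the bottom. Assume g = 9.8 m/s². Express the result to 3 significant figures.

v = 10.6 m/s

Work–energy: mg(L sinθ) − μ_k(mg cosθ)L = ½mv²
mgh = mgL sinθ = (29.7)(9.8)(23.7)sin27.6° = 3195.9 J
W_f = μ_k mg cosθ · L = (0.25)(29.7)(9.8)cos27.6°·23.7 = 1528 J
½mv² = 3195.9 − 1528 = 1667.6 J
v = √(2 × 1667.6/29.7) = 10.60 m/s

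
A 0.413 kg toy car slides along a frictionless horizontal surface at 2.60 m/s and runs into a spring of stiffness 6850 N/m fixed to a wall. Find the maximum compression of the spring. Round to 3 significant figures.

All KE is stored as spring PE at maximum compression: ½mv² = ½kx²
x = v√(m/k) = 2.60 × √(0.413/6850) = 0.02019 m

x = 0.0202 m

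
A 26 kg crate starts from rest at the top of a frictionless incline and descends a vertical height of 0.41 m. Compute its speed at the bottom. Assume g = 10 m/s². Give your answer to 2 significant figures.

Energy conservation between the two points: mgh = ½mv²
The mass cancels from both sides.
v = √(2gh) = √(2 × 10 × 0.41) = √8.2000 = 2.864 m/s

v = 2.9 m/s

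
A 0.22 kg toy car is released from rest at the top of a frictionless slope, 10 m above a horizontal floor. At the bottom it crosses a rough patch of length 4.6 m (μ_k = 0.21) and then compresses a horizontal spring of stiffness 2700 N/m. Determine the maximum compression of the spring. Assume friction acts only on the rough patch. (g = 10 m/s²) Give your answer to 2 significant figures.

Initial energy: E₁ = mgh = (0.22)(10)(10) = 22.000 J
Friction removes W_f = μ_k mg d = (0.21)(0.22)(10)(4.6) = 2.125 J
Energy reaching the spring: E = 22.000 − 2.125 = 19.875 J
At max compression ½kx² = E ⇒ x = √(2E/k) = √(2 × 19.875/2700) = 0.1213 m

x = 0.12 m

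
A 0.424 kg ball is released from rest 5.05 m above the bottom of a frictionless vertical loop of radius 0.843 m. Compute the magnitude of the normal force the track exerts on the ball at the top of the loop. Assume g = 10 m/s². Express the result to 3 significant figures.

Energy from release to top (height 2r): mgh = ½mv_top² + mg(2r)
v_top² = 2g(h − 2r) = 2(10)(5.05 − 1.686) = 67.280 m²/s²
At the top, both N and weight point toward the centre: N + mg = mv_top²/r
N = m(v_top²/r − g) = 0.424(67.280/0.843 − 10) = 29.60 N

N = 29.6 N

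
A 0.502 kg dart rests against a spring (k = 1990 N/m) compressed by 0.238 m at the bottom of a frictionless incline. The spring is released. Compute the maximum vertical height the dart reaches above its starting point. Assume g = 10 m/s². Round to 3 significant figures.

Energy conservation from release to the highest point: ½kx² = mgh
h = kx²/(2mg) = (1990)(0.238)²/(2 × 0.502 × 10) = 11.23 m

h = 11.2 m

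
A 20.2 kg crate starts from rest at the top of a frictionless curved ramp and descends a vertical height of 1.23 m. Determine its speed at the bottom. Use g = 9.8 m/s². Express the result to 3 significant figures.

v = 4.91 m/s

Energy conservation between the two points: mgh = ½mv²
The mass cancels from both sides.
v = √(2gh) = √(2 × 9.8 × 1.23) = √24.108 = 4.910 m/s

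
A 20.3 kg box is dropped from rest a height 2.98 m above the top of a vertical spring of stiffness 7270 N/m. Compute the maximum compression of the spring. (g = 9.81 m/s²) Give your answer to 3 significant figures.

Measuring PE from the top of the relaxed spring, at max compression the box has dropped H + x with zero KE, so:
mg(H + x) = ½kx²
½(7270)x² − (20.3)(9.81)x − (20.3)(9.81)(2.98) = 0
3635x² − 199.1x − 593.4 = 0
x = [199.1 + √(39658 + 8.6287e+06)]/(2 × 3635) = 0.4324 m

x = 0.432 m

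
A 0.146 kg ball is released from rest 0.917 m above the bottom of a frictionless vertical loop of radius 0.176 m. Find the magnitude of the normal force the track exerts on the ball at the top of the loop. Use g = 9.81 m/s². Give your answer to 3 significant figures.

N = 7.76 N

Energy from release to top (height 2r): mgh = ½mv_top² + mg(2r)
v_top² = 2g(h − 2r) = 2(9.81)(0.917 − 0.3520) = 11.085 m²/s²
At the top, both N and weight point toward the centre: N + mg = mv_top²/r
N = m(v_top²/r − g) = 0.146(11.085/0.176 − 9.81) = 7.764 N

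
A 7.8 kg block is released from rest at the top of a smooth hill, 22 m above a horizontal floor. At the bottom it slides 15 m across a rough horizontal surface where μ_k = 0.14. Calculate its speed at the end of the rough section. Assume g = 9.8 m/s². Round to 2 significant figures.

Energy bookkeeping (friction removes W_f = μ_k N d):
mgh = ½mv² + μ_k m g d
W_f = μ_k mg d = (0.14)(7.8)(9.8)(15) = 160.5 J
½mv² = mgh − W_f = 1681.7 − 160.5 = 1521.2 J
v = √(2 × 1521.2/7.8) = 19.75 m/s

v = 20 m/s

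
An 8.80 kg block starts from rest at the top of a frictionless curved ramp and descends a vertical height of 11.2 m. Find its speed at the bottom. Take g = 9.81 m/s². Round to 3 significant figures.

v = 14.8 m/s

Equating total energy at the two states: mgh = ½mv²
The mass cancels from both sides.
v = √(2gh) = √(2 × 9.81 × 11.2) = √219.74 = 14.82 m/s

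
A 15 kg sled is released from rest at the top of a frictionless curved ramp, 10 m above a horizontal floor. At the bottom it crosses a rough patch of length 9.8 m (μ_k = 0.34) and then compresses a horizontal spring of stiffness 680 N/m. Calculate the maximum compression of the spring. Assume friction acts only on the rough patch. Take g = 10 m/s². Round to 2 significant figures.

x = 1.7 m

Initial energy: E₁ = mgh = (15)(10)(10) = 1500.0 J
Friction removes W_f = μ_k mg d = (0.34)(15)(10)(9.8) = 499.8 J
Energy reaching the spring: E = 1500.0 − 499.8 = 1000.2 J
At max compression ½kx² = E ⇒ x = √(2E/k) = √(2 × 1000.2/680) = 1.715 m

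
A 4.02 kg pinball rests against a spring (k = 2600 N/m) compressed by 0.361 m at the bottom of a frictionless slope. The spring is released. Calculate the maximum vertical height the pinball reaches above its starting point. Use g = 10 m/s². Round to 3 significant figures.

All spring PE becomes gravitational PE at the highest point: ½kx² = mgh
h = kx²/(2mg) = (2600)(0.361)²/(2 × 4.02 × 10) = 4.214 m

h = 4.21 m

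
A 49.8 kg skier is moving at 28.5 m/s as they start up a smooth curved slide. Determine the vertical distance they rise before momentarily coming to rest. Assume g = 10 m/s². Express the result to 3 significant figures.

By energy conservation, ½mv² = mgh
h = v²/(2g) = 28.5²/(2 × 10) = 40.61 m

h = 40.6 m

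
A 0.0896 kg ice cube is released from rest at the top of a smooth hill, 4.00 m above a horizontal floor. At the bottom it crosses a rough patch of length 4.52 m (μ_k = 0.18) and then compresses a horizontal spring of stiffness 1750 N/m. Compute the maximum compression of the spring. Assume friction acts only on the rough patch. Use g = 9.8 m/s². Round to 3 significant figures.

x = 0.0565 m

Initial energy: E₁ = mgh = (0.0896)(9.8)(4.00) = 3.5123 J
Friction removes W_f = μ_k mg d = (0.18)(0.0896)(9.8)(4.52) = 0.7144 J
Energy reaching the spring: E = 3.5123 − 0.7144 = 2.7979 J
At max compression ½kx² = E ⇒ x = √(2E/k) = √(2 × 2.7979/1750) = 0.05655 m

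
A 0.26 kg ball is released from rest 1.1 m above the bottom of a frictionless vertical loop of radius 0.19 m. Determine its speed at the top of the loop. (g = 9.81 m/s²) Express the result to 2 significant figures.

v = 3.8 m/s

Energy conservation: mgh = ½mv_top² + mg(2r)
v_top² = 2g(h − 2r) = 2(9.81)(1.1 − 0.3800) = 14.13
v_top = 3.759 m/s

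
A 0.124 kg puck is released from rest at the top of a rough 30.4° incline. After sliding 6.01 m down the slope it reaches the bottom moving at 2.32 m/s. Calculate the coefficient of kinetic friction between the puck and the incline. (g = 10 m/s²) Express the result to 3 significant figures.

mgh = ½mv² + μ_k (mg cosθ) L, with h = L sinθ
mgL sinθ = 3.7712 J; ½mv² = 0.33371 J
W_f = 3.7712 − 0.33371 = 3.437 J
μ_k = W_f/(mg cosθ · L) = 3.437/(1.070 × 6.01) = 0.5348

μ_k = 0.535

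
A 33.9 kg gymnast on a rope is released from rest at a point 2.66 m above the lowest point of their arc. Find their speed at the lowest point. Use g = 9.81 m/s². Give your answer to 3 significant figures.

By conservation of mechanical energy, mgh = ½mv²
v = √(2gh) = √(2 × 9.81 × 2.66) = √52.189 = 7.224 m/s

v = 7.22 m/s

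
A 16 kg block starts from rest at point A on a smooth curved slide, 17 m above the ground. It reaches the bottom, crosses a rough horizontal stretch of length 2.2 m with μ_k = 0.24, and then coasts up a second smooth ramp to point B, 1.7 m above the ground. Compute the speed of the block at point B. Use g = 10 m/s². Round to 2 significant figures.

v = 17 m/s

Energy at A: mgh₁ = (16)(10)(17) = 2720.0 J
Friction loss: W_f = μ_k mg d = 84.48 J
At B: ½mv² + mgh₂ = mgh₁ − W_f
½mv² = 2720.0 − 84.48 − 272.00 = 2363.5 J
v = √(2 × 2363.5/16) = 17.19 m/s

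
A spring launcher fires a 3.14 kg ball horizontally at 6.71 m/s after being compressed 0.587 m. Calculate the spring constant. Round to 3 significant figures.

Spring PE at full compression equals KE at release: ½kx² = ½mv²
k = mv²/x² = (3.14)(6.71)²/(0.587)² = 410.3 N/m

k = 410 N/m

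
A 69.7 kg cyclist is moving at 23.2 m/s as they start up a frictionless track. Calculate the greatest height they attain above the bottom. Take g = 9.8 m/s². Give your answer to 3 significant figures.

h = 27.5 m

Setting KE at the bottom equal to PE gained: ½mv² = mgh
h = v²/(2g) = 23.2²/(2 × 9.8) = 27.46 m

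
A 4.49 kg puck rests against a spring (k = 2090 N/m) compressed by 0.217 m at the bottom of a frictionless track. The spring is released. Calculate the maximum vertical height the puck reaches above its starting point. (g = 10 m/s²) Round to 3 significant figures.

h = 1.10 m

Energy conservation from release to the highest point: ½kx² = mgh
h = kx²/(2mg) = (2090)(0.217)²/(2 × 4.49 × 10) = 1.096 m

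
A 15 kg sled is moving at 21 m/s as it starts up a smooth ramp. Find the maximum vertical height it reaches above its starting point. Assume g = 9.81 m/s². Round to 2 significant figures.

By energy conservation, ½mv² = mgh
h = v²/(2g) = 21²/(2 × 9.81) = 22.48 m

h = 22 m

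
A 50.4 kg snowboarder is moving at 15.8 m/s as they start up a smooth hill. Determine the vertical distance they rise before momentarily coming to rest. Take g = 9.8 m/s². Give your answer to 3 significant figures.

h = 12.7 m

By energy conservation, ½mv² = mgh
h = v²/(2g) = 15.8²/(2 × 9.8) = 12.74 m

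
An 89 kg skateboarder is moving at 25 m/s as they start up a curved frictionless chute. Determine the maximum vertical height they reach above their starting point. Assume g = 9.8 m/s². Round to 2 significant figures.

h = 32 m

By energy conservation, ½mv² = mgh
h = v²/(2g) = 25²/(2 × 9.8) = 31.89 m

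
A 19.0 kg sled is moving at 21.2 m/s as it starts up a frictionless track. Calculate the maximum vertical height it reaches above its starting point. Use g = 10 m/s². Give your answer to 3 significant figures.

h = 22.5 m

Setting KE at the bottom equal to PE gained: ½mv² = mgh
h = v²/(2g) = 21.2²/(2 × 10) = 22.47 m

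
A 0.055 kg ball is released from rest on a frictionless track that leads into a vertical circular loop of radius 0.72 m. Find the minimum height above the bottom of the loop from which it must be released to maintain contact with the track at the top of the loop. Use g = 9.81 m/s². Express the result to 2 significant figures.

h = 1.8 m

At the top, for minimum speed gravity alone supplies the centripetal force: mg = mv_top²/r ⇒ v_top² = gr = 7.063 m²/s²
Energy conservation from release height h to the top (height 2r): mgh = ½mv_top² + mg(2r)
h = v_top²/(2g) + 2r = r/2 + 2r = 5r/2 = 1.800 m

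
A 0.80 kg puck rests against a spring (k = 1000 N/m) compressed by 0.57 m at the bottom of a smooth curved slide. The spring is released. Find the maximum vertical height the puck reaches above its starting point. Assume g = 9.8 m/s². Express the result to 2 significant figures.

Energy conservation from release to the highest point: ½kx² = mgh
h = kx²/(2mg) = (1000)(0.57)²/(2 × 0.80 × 9.8) = 20.72 m

h = 21 m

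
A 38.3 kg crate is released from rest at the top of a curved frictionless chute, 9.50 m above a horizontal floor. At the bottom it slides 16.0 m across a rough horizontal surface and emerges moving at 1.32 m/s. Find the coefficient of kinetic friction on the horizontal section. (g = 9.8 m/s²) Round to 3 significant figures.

Energy at the top = energy at the end + work done against friction:
mgh = ½mv² + μ_k m g d
mgh = 3565.7 J; ½mv² = 33.367 J
W_f = 3565.7 − 33.367 = 3532 J
μ_k = W_f/(mg·d) = 3532/(375.3 × 16.0) = 0.5882

μ_k = 0.588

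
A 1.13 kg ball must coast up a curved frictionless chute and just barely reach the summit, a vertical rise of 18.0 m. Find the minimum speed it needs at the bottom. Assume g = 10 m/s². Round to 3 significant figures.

v = 19.0 m/s

At the top it is momentarily at rest, so all KE converts to PE: ½mv² = mgh
v = √(2gh) = √(2 × 10 × 18.0) = 18.97 m/s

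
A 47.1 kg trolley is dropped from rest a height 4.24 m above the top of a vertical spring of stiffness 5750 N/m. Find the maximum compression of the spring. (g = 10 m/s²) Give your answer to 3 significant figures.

Take the reference level at the top of the uncompressed spring. At max compression the trolley has fallen H + x and is momentarily at rest:
mg(H + x) = ½kx²
½(5750)x² − (47.1)(10)x − (47.1)(10)(4.24) = 0
2875x² − 471.0x − 1997 = 0
x = [471.0 + √(221841 + 2.2966e+07)]/(2 × 2875) = 0.9194 m

x = 0.919 m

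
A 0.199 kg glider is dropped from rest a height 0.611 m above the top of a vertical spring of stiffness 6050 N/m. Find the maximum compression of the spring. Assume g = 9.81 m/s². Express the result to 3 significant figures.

Take the reference level at the top of the uncompressed spring. At max compression the glider has fallen H + x and is momentarily at rest:
mg(H + x) = ½kx²
½(6050)x² − (0.199)(9.81)x − (0.199)(9.81)(0.611) = 0
3025x² − 1.952x − 1.193 = 0
x = [1.952 + √(3.811 + 14433)]/(2 × 3025) = 0.02018 m

x = 0.0202 m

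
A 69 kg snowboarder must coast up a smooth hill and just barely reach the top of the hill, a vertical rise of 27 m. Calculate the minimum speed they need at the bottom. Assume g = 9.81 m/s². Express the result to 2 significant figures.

At the top they are momentarily at rest, so all KE converts to PE: ½mv² = mgh
v = √(2gh) = √(2 × 9.81 × 27) = 23.02 m/s

v = 23 m/s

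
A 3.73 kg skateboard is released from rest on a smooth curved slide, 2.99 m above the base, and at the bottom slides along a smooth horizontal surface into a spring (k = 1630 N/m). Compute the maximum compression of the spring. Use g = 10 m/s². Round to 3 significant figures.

At max compression the skateboard is momentarily at rest: mgh = ½kx²
x = √(2mgh/k) = √(2 × 3.73 × 10 × 2.99 / 1630) = 0.3699 m

x = 0.370 m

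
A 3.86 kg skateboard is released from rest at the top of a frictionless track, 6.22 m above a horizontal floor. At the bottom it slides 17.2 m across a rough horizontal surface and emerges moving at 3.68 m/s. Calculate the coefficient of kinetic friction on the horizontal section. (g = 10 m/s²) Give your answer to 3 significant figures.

Applying the work–energy principle:
mgh = ½mv² + μ_k m g d
mgh = 240.09 J; ½mv² = 26.137 J
W_f = 240.09 − 26.137 = 214.0 J
μ_k = W_f/(mg·d) = 214.0/(38.60 × 17.2) = 0.3223

μ_k = 0.322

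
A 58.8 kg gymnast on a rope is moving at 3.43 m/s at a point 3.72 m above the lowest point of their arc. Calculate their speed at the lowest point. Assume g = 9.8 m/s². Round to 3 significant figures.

Energy conservation between the two points: ½mv₀² + mgh = ½mv²
v² = v₀² + 2gh = (3.43)² + 2(9.8)(3.72) = 84.677
v = √84.677 = 9.202 m/s

v = 9.20 m/s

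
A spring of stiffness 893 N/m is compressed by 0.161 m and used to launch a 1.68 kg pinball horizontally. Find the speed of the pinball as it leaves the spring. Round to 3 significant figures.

v = 3.71 m/s

Spring PE converts entirely to kinetic energy: ½kx² = ½mv²
v = x√(k/m) = 0.161 × √(893/1.68) = 3.712 m/s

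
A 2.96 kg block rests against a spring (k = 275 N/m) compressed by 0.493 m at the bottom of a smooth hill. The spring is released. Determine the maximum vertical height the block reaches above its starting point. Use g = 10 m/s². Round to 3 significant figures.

At maximum height the block is at rest, so ½kx² = mgh
h = kx²/(2mg) = (275)(0.493)²/(2 × 2.96 × 10) = 1.129 m

h = 1.13 m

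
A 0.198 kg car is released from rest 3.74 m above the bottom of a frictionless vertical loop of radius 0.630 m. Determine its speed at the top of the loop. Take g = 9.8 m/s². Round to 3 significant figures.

Energy conservation: mgh = ½mv_top² + mg(2r)
v_top² = 2g(h − 2r) = 2(9.8)(3.74 − 1.260) = 48.61
v_top = 6.972 m/s

v = 6.97 m/s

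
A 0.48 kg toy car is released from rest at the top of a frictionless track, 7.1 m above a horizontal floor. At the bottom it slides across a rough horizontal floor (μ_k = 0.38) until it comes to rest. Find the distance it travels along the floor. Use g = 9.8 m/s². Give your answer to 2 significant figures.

Energy at the top = energy at the end + work done against friction:
At rest all PE has been dissipated by friction: mgh = μ_k m g d
d = h/μ_k = 7.1/0.38 = 18.68 m

d = 19 m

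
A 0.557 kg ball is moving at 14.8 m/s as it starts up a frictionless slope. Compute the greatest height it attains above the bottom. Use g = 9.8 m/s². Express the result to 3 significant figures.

Setting KE at the bottom equal to PE gained: ½mv² = mgh
h = v²/(2g) = 14.8²/(2 × 9.8) = 11.18 m

h = 11.2 m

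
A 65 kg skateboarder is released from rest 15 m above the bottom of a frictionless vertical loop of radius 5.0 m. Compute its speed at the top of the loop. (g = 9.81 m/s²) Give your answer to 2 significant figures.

Energy conservation: mgh = ½mv_top² + mg(2r)
v_top² = 2g(h − 2r) = 2(9.81)(15 − 10.00) = 98.10
v_top = 9.905 m/s

v = 9.9 m/s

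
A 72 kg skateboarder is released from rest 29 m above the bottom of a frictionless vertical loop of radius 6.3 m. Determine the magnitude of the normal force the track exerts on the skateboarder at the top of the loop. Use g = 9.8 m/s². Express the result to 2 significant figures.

Energy from release to top (height 2r): mgh = ½mv_top² + mg(2r)
v_top² = 2g(h − 2r) = 2(9.8)(29 − 12.60) = 321.44 m²/s²
At the top, both N and weight point toward the centre: N + mg = mv_top²/r
N = m(v_top²/r − g) = 72(321.44/6.3 − 9.8) = 2968 N

N = 3000 N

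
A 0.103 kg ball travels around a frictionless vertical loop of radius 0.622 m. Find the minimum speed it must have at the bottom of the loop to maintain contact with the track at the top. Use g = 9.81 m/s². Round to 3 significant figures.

At the top: mg = mv_top²/r ⇒ v_top² = gr = 6.102 m²/s²
Energy from bottom to top (height 2r): ½mv_bot² = ½mv_top² + mg(2r)
v_bot² = gr + 4gr = 5gr = 30.51
v_bot = √(5gr) = 5.524 m/s

v = 5.52 m/s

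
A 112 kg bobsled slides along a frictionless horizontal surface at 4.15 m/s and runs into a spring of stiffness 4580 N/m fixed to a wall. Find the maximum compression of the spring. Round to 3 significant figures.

At max compression the bobsled is momentarily at rest: ½mv² = ½kx²
x = v√(m/k) = 4.15 × √(112/4580) = 0.6490 m

x = 0.649 m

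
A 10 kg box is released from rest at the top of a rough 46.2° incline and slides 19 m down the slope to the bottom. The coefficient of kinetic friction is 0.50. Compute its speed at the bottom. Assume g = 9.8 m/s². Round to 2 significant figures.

v = 12 m/s

Work–energy: mg(L sinθ) − μ_k(mg cosθ)L = ½mv²
mgh = mgL sinθ = (10)(9.8)(19)sin46.2° = 1343.9 J
W_f = μ_k mg cosθ · L = (0.50)(10)(9.8)cos46.2°·19 = 644.4 J
½mv² = 1343.9 − 644.4 = 699.53 J
v = √(2 × 699.53/10) = 11.83 m/s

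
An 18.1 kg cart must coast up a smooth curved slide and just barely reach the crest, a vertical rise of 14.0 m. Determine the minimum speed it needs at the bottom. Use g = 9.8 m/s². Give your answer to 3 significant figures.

At the top it is momentarily at rest, so all KE converts to PE: ½mv² = mgh
v = √(2gh) = √(2 × 9.8 × 14.0) = 16.57 m/s

v = 16.6 m/s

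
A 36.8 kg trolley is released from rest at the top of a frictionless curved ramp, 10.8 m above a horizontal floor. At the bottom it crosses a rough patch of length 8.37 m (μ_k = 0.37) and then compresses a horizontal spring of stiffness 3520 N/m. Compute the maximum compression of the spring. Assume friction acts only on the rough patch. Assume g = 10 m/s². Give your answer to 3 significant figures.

x = 1.27 m

Initial energy: E₁ = mgh = (36.8)(10)(10.8) = 3974.4 J
Friction removes W_f = μ_k mg d = (0.37)(36.8)(10)(8.37) = 1140 J
Energy reaching the spring: E = 3974.4 − 1140 = 2834.7 J
At max compression ½kx² = E ⇒ x = √(2E/k) = √(2 × 2834.7/3520) = 1.269 m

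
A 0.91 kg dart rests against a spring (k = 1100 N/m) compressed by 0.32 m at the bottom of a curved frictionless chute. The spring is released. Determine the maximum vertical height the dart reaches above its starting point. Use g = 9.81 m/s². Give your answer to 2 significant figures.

All spring PE becomes gravitational PE at the highest point: ½kx² = mgh
h = kx²/(2mg) = (1100)(0.32)²/(2 × 0.91 × 9.81) = 6.309 m

h = 6.3 m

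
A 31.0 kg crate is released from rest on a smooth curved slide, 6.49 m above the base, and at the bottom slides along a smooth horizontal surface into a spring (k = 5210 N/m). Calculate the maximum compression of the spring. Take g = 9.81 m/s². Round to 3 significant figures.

Gravitational PE at the top equals spring PE at max compression: mgh = ½kx²
x = √(2mgh/k) = √(2 × 31.0 × 9.81 × 6.49 / 5210) = 0.8704 m

x = 0.870 m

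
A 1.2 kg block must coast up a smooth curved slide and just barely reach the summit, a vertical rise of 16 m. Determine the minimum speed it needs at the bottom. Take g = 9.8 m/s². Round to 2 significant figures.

At the top it is momentarily at rest, so all KE converts to PE: ½mv² = mgh
v = √(2gh) = √(2 × 9.8 × 16) = 17.71 m/s

v = 18 m/s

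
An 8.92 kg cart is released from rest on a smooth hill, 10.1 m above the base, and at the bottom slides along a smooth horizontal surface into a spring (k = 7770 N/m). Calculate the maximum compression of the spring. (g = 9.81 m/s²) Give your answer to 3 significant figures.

x = 0.477 m

Gravitational PE at the top equals spring PE at max compression: mgh = ½kx²
x = √(2mgh/k) = √(2 × 8.92 × 9.81 × 10.1 / 7770) = 0.4770 m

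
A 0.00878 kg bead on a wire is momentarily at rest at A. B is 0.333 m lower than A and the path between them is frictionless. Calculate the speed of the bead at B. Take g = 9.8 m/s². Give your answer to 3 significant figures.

Mechanical energy is conserved (no friction): mgh = ½mv²
The mass cancels from both sides.
v = √(2gh) = √(2 × 9.8 × 0.333) = √6.5268 = 2.555 m/s

v = 2.55 m/s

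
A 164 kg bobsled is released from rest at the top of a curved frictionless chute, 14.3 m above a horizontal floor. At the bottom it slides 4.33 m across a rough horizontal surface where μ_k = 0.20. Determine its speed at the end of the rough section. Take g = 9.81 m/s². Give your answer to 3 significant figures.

v = 16.2 m/s

Energy bookkeeping (friction removes W_f = μ_k N d):
mgh = ½mv² + μ_k m g d
W_f = μ_k mg d = (0.20)(164)(9.81)(4.33) = 1393 J
½mv² = mgh − W_f = 23006 − 1393 = 21613 J
v = √(2 × 21613/164) = 16.23 m/s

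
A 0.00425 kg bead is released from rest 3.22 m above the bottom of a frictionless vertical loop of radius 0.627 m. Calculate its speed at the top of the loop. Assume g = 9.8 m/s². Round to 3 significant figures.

v = 6.21 m/s

Energy conservation: mgh = ½mv_top² + mg(2r)
v_top² = 2g(h − 2r) = 2(9.8)(3.22 − 1.254) = 38.53
v_top = 6.208 m/s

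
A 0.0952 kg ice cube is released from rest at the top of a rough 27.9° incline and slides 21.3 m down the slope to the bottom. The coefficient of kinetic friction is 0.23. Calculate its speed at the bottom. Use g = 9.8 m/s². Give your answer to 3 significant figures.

Energy: mgh = ½mv² + W_f, with h = L sinθ and W_f = μ_k (mg cosθ) L
mgh = mgL sinθ = (0.0952)(9.8)(21.3)sin27.9° = 9.2987 J
W_f = μ_k mg cosθ · L = (0.23)(0.0952)(9.8)cos27.9°·21.3 = 4.039 J
½mv² = 9.2987 − 4.039 = 5.2594 J
v = √(2 × 5.2594/0.0952) = 10.51 m/s

v = 10.5 m/s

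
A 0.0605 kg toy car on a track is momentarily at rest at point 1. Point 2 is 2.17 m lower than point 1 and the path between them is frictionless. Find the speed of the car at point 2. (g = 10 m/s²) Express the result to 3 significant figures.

v = 6.59 m/s

Energy conservation between the two points: mgh = ½mv²
v = √(2gh) = √(2 × 10 × 2.17) = √43.400 = 6.588 m/s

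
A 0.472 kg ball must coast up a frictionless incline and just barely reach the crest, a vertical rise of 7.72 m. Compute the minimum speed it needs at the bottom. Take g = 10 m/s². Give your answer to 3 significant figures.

At the top it is momentarily at rest, so all KE converts to PE: ½mv² = mgh
v = √(2gh) = √(2 × 10 × 7.72) = 12.43 m/s

v = 12.4 m/s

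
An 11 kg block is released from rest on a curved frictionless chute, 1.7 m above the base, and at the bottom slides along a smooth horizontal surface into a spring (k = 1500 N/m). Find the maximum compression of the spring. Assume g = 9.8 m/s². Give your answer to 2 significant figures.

Energy conservation (no friction) from release to max compression: mgh = ½kx²
x = √(2mgh/k) = √(2 × 11 × 9.8 × 1.7 / 1500) = 0.4943 m

x = 0.49 m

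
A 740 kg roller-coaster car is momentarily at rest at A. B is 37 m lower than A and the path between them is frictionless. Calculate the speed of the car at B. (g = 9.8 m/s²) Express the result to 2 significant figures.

v = 27 m/s

Mechanical energy is conserved (no friction): mgh = ½mv²
v = √(2gh) = √(2 × 9.8 × 37) = √725.20 = 26.93 m/s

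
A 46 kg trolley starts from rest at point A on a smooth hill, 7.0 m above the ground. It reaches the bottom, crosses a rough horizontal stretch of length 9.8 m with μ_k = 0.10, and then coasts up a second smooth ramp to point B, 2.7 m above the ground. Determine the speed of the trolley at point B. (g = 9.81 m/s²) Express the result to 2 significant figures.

v = 8.1 m/s

Energy at A: mgh₁ = (46)(9.81)(7.0) = 3158.8 J
Friction loss: W_f = μ_k mg d = 442.2 J
At B: ½mv² + mgh₂ = mgh₁ − W_f
½mv² = 3158.8 − 442.2 − 1218.4 = 1498.2 J
v = √(2 × 1498.2/46) = 8.071 m/s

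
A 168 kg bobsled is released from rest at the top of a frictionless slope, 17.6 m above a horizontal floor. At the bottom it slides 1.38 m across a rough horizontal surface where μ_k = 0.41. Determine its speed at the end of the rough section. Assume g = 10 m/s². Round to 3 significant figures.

Energy bookkeeping (friction removes W_f = μ_k N d):
mgh = ½mv² + μ_k m g d
W_f = μ_k mg d = (0.41)(168)(10)(1.38) = 950.5 J
½mv² = mgh − W_f = 29568 − 950.5 = 28617 J
v = √(2 × 28617/168) = 18.46 m/s

v = 18.5 m/s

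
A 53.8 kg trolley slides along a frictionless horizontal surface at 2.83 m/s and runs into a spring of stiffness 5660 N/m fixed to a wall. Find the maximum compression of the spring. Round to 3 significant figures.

Conservation of energy between contact and max compression: ½mv² = ½kx²
x = v√(m/k) = 2.83 × √(53.8/5660) = 0.2759 m

x = 0.276 m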